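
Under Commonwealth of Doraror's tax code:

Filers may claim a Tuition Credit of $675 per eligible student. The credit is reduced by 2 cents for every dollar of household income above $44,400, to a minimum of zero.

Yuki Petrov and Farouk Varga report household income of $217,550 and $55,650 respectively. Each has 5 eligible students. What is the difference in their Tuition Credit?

$3,150

Yuki ($217,550): Tuition Credit: base = 5 × $675 = $3,375. 2% of the $173,150 excess over $44,400 is $3,463 ≥ base, so the credit is $0.
Farouk ($55,650): Tuition Credit: base = 5 × $675 = $3,375. 2% of the $11,250 excess over $44,400 is $225; credit = $3,375 − $225 = $3,150.
Difference: |$0 − $3,150| = $3,150.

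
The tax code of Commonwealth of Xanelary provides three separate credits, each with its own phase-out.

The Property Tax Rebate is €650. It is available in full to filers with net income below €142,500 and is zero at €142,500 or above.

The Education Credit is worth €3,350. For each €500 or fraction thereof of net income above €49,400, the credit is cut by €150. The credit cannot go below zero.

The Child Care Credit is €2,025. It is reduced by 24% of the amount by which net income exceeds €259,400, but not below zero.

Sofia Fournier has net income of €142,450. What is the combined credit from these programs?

Property Tax Rebate: €142,450 is below the €142,500 cutoff, so the full €650 applies.
Education Credit: income exceeds €49,400 by €93,050 → 187 increments × €150 = €28,050 ≥ base, so the credit is €0.
Child Care Credit: €142,450 is at or below the €259,400 threshold, so the full €2,025 applies.
Total: €650 + €0 + €2,025 = €2,675.

€2,675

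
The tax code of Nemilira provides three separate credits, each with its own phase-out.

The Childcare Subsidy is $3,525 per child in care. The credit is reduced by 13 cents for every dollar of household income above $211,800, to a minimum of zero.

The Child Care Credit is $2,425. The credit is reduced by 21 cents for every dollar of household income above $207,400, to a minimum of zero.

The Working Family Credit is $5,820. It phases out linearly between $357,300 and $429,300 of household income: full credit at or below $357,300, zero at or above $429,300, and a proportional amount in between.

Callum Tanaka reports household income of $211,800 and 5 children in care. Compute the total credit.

Childcare Subsidy: base = 5 × $3,525 = $17,625. $211,800 is at or below the $211,800 threshold, so the full $17,625 applies.
Child Care Credit: 21% of the $4,400 excess over $207,400 is $924; credit = $2,425 − $924 = $1,501.
Working Family Credit: $211,800 is at or below the $357,300 threshold, so the full $5,820 applies.
Total: $17,625 + $1,501 + $5,820 = $24,946.

$24,946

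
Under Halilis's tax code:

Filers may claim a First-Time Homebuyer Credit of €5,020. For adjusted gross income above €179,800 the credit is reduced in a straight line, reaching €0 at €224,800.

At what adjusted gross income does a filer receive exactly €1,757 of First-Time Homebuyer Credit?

€1,757 is 1,757/5,020 of the full €5,020, so 3,263/5,020 of the €45,000 range has been used: income = €179,800 + €45,000 × 3,263/5,020 = €209,050.

€209,050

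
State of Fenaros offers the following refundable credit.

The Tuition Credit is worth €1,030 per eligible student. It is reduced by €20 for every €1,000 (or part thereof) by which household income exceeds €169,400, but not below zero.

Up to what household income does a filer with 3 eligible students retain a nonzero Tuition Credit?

Full credit = 3 × €1,030 = €3,090.
After 154 increments the reduction is 154 × €20 = €3,080, leaving €10; one more increment wipes it out. Increment 154 ends at excess 154 × €1,000 = €154,000, so the highest qualifying income is €169,400 + €154,000 = €323,400.

€323,400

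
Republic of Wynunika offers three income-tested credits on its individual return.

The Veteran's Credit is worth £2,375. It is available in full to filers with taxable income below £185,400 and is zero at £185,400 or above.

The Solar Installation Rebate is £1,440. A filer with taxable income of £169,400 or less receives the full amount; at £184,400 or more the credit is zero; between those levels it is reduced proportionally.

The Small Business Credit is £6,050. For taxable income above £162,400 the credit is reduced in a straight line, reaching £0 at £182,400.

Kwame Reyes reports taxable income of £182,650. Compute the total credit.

Veteran's Credit: £182,650 is below the £185,400 cutoff, so the full £2,375 applies.
Solar Installation Rebate: £182,650 is £13,250 into a £15,000 phase-out range, leaving 1,750/15,000 of the credit: £1,440 × 1,750/15,000 = £168.
Small Business Credit: £182,650 is at or above £182,400, so the credit is £0.
Total: £2,375 + £168 + £0 = £2,543.

£2,543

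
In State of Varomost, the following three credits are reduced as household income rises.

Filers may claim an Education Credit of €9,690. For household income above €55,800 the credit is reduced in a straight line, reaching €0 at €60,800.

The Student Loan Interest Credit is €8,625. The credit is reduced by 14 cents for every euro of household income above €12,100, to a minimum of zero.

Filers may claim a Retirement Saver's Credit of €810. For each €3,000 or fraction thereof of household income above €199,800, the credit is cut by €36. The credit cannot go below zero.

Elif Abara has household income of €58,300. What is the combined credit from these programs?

€7,812

Education Credit: €58,300 is €2,500 into a €5,000 phase-out range, leaving 2,500/5,000 of the credit: €9,690 × 2,500/5,000 = €4,845.
Student Loan Interest Credit: 14% of the €46,200 excess over €12,100 is €6,468; credit = €8,625 − €6,468 = €2,157.
Retirement Saver's Credit: €58,300 is at or below the €199,800 threshold, so the full €810 applies.
Total: €4,845 + €2,157 + €810 = €7,812.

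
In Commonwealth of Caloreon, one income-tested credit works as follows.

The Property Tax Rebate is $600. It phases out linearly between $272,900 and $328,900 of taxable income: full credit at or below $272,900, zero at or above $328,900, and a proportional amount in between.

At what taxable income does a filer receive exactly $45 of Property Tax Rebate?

$324,700

$45 is 45/600 of the full $600, so 555/600 of the $56,000 range has been used: income = $272,900 + $56,000 × 555/600 = $324,700.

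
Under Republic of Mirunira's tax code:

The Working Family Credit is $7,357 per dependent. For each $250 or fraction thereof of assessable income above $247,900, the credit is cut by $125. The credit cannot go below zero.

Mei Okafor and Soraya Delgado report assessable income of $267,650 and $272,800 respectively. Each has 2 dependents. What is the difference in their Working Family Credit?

$2,625

Mei ($267,650): Working Family Credit: base = 2 × $7,357 = $14,714. income exceeds $247,900 by $19,750, which is 79 full-or-partial $250 increments; reduction = 79 × $125 = $9,875, leaving $4,839.
Soraya ($272,800): Working Family Credit: base = 2 × $7,357 = $14,714. income exceeds $247,900 by $24,900, which is 100 full-or-partial $250 increments; reduction = 100 × $125 = $12,500, leaving $2,214.
Difference: |$4,839 − $2,214| = $2,625.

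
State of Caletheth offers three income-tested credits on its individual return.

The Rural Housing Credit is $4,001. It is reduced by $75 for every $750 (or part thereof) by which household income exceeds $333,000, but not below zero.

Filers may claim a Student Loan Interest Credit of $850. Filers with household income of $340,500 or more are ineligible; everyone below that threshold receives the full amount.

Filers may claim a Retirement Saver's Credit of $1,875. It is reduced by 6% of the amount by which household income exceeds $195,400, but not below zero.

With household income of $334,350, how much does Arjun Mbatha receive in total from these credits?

Rural Housing Credit: income exceeds $333,000 by $1,350, which is 2 full-or-partial $750 increments; reduction = 2 × $75 = $150, leaving $3,851.
Student Loan Interest Credit: $334,350 is below the $340,500 cutoff, so the full $850 applies.
Retirement Saver's Credit: 6% of the $138,950 excess over $195,400 is $8,337 ≥ base, so the credit is $0.
Total: $3,851 + $850 + $0 = $4,701.

$4,701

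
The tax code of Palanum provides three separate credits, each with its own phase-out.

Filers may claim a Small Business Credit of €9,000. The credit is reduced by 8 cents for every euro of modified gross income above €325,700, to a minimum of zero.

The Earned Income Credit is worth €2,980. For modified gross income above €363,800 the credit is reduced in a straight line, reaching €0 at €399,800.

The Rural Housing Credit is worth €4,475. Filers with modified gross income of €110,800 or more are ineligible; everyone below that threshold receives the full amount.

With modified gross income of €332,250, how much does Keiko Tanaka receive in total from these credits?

Small Business Credit: 8% of the €6,550 excess over €325,700 is €524; credit = €9,000 − €524 = €8,476.
Earned Income Credit: €332,250 is at or below the €363,800 threshold, so the full €2,980 applies.
Rural Housing Credit: €332,250 meets or exceeds the €110,800 cutoff, so the credit is €0.
Total: €8,476 + €2,980 + €0 = €11,456.

€11,456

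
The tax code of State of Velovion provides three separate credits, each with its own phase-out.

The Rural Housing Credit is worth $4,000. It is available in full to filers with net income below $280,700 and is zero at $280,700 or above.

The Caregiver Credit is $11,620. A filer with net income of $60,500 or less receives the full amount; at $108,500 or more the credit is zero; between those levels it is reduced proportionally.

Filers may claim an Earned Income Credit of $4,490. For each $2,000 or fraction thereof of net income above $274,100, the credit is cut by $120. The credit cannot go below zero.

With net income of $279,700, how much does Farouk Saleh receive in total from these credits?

Rural Housing Credit: $279,700 is below the $280,700 cutoff, so the full $4,000 applies.
Caregiver Credit: $279,700 is at or above $108,500, so the credit is $0.
Earned Income Credit: income exceeds $274,100 by $5,600, which is 3 full-or-partial $2,000 increments; reduction = 3 × $120 = $360, leaving $4,130.
Total: $4,000 + $0 + $4,130 = $8,130.

$8,130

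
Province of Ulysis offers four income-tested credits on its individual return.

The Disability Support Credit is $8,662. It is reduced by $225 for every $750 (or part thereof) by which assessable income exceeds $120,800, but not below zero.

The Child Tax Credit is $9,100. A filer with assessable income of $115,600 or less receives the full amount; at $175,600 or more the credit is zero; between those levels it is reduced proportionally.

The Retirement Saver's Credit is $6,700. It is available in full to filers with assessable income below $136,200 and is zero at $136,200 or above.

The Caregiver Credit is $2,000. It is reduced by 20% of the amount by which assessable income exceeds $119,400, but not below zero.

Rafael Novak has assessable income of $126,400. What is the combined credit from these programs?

Disability Support Credit: income exceeds $120,800 by $5,600, which is 8 full-or-partial $750 increments; reduction = 8 × $225 = $1,800, leaving $6,862.
Child Tax Credit: $126,400 is $10,800 into a $60,000 phase-out range, leaving 49,200/60,000 of the credit: $9,100 × 49,200/60,000 = $7,462.
Retirement Saver's Credit: $126,400 is below the $136,200 cutoff, so the full $6,700 applies.
Caregiver Credit: 20% of the $7,000 excess over $119,400 is $1,400; credit = $2,000 − $1,400 = $600.
Total: $6,862 + $7,462 + $6,700 + $600 = $21,624.

$21,624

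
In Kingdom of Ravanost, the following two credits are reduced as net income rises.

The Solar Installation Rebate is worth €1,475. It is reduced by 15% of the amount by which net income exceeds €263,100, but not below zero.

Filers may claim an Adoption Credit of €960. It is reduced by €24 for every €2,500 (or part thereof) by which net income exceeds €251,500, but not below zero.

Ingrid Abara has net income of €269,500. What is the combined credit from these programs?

Solar Installation Rebate: 15% of the €6,400 excess over €263,100 is €960; credit = €1,475 − €960 = €515.
Adoption Credit: income exceeds €251,500 by €18,000, which is 8 full-or-partial €2,500 increments; reduction = 8 × €24 = €192, leaving €768.
Total: €515 + €768 = €1,283.

€1,283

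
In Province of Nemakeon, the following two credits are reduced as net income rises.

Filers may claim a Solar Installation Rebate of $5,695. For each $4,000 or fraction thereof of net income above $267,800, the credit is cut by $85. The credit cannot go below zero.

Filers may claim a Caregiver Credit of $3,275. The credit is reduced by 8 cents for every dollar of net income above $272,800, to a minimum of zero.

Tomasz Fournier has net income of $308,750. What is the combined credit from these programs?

Solar Installation Rebate: income exceeds $267,800 by $40,950, which is 11 full-or-partial $4,000 increments; reduction = 11 × $85 = $935, leaving $4,760.
Caregiver Credit: 8% of the $35,950 excess over $272,800 is $2,876; credit = $3,275 − $2,876 = $399.
Total: $4,760 + $399 = $5,159.

$5,159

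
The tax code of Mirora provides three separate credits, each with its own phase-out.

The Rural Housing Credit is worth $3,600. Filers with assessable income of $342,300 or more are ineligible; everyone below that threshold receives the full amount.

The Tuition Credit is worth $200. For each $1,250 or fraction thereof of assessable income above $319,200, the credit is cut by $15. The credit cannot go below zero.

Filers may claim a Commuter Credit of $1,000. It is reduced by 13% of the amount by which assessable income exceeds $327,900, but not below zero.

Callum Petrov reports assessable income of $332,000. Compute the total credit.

$4,102

Rural Housing Credit: $332,000 is below the $342,300 cutoff, so the full $3,600 applies.
Tuition Credit: income exceeds $319,200 by $12,800, which is 11 full-or-partial $1,250 increments; reduction = 11 × $15 = $165, leaving $35.
Commuter Credit: 13% of the $4,100 excess over $327,900 is $533; credit = $1,000 − $533 = $467.
Total: $3,600 + $35 + $467 = $4,102.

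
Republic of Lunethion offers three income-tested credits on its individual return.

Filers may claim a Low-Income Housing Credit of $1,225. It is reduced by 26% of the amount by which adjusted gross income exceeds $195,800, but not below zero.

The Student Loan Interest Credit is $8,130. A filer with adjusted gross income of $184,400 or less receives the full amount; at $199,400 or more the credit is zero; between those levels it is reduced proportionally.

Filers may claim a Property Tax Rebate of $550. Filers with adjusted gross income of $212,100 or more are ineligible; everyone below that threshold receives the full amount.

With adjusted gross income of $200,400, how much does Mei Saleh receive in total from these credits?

$579

Low-Income Housing Credit: 26% of the $4,600 excess over $195,800 is $1,196; credit = $1,225 − $1,196 = $29.
Student Loan Interest Credit: $200,400 is at or above $199,400, so the credit is $0.
Property Tax Rebate: $200,400 is below the $212,100 cutoff, so the full $550 applies.
Total: $29 + $0 + $550 = $579.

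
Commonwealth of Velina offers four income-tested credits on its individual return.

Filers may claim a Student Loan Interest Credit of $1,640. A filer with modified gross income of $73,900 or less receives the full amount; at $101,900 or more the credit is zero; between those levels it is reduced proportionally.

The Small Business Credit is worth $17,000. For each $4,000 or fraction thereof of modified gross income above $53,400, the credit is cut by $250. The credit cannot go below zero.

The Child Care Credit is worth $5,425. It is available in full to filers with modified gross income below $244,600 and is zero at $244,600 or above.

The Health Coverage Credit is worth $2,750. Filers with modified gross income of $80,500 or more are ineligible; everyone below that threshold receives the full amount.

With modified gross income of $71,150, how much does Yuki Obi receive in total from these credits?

$25,565

Student Loan Interest Credit: $71,150 is at or below the $73,900 threshold, so the full $1,640 applies.
Small Business Credit: income exceeds $53,400 by $17,750, which is 5 full-or-partial $4,000 increments; reduction = 5 × $250 = $1,250, leaving $15,750.
Child Care Credit: $71,150 is below the $244,600 cutoff, so the full $5,425 applies.
Health Coverage Credit: $71,150 is below the $80,500 cutoff, so the full $2,750 applies.
Total: $1,640 + $15,750 + $5,425 + $2,750 = $25,565.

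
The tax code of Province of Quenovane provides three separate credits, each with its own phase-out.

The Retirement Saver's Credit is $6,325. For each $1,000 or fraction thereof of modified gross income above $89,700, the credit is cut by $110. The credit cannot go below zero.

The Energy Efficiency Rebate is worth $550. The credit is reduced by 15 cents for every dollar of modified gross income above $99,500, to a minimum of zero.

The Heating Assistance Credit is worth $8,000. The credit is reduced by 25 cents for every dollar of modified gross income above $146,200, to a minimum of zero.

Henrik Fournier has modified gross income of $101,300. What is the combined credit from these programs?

$13,285

Retirement Saver's Credit: income exceeds $89,700 by $11,600, which is 12 full-or-partial $1,000 increments; reduction = 12 × $110 = $1,320, leaving $5,005.
Energy Efficiency Rebate: 15% of the $1,800 excess over $99,500 is $270; credit = $550 − $270 = $280.
Heating Assistance Credit: $101,300 is at or below the $146,200 threshold, so the full $8,000 applies.
Total: $5,005 + $280 + $8,000 = $13,285.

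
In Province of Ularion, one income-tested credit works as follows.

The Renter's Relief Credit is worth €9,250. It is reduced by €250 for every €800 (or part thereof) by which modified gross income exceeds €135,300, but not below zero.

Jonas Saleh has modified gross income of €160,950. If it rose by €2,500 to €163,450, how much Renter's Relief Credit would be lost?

€750

At €160,950 — income exceeds €135,300 by €25,650, which is 33 full-or-partial €800 increments; reduction = 33 × €250 = €8,250, leaving €1,000.
At €163,450 — income exceeds €135,300 by €28,150, which is 36 full-or-partial €800 increments; reduction = 36 × €250 = €9,000, leaving €250.
Lost: €1,000 − €250 = €750.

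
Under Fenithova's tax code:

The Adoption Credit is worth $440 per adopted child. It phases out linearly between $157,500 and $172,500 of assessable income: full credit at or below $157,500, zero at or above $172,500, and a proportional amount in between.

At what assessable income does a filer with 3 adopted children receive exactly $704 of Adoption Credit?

$164,500

Full credit = 3 × $440 = $1,320.
$704 is 704/1,320 of the full $1,320, so 616/1,320 of the $15,000 range has been used: income = $157,500 + $15,000 × 616/1,320 = $164,500.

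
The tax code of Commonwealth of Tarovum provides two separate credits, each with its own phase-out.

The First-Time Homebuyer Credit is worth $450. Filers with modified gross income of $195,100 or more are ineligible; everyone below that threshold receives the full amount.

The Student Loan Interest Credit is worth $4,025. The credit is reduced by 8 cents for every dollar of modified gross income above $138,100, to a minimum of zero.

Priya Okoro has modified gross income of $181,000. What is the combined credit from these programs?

$1,043

First-Time Homebuyer Credit: $181,000 is below the $195,100 cutoff, so the full $450 applies.
Student Loan Interest Credit: 8% of the $42,900 excess over $138,100 is $3,432; credit = $4,025 − $3,432 = $593.
Total: $450 + $593 = $1,043.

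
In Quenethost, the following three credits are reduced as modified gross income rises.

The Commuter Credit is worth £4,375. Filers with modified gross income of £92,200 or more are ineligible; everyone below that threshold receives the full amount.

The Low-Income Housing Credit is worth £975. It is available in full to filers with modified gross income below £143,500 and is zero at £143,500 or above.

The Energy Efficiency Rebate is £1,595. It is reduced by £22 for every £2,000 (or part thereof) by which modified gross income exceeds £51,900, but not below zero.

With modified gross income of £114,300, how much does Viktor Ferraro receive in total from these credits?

£1,866

Commuter Credit: £114,300 meets or exceeds the £92,200 cutoff, so the credit is £0.
Low-Income Housing Credit: £114,300 is below the £143,500 cutoff, so the full £975 applies.
Energy Efficiency Rebate: income exceeds £51,900 by £62,400, which is 32 full-or-partial £2,000 increments; reduction = 32 × £22 = £704, leaving £891.
Total: £0 + £975 + £891 = £1,866.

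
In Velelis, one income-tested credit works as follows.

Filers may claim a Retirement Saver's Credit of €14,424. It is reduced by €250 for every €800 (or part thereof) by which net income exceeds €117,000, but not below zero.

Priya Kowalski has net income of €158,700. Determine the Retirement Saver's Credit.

€1,174

Retirement Saver's Credit: income exceeds €117,000 by €41,700, which is 53 full-or-partial €800 increments; reduction = 53 × €250 = €13,250, leaving €1,174.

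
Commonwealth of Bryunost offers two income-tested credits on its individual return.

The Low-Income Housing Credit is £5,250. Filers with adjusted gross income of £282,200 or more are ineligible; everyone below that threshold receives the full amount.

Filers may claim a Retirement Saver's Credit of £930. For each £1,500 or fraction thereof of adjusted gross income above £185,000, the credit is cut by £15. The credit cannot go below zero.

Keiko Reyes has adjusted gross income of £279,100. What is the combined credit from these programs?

Low-Income Housing Credit: £279,100 is below the £282,200 cutoff, so the full £5,250 applies.
Retirement Saver's Credit: income exceeds £185,000 by £94,100 → 63 increments × £15 = £945 ≥ base, so the credit is £0.
Total: £5,250 + £0 = £5,250.

£5,250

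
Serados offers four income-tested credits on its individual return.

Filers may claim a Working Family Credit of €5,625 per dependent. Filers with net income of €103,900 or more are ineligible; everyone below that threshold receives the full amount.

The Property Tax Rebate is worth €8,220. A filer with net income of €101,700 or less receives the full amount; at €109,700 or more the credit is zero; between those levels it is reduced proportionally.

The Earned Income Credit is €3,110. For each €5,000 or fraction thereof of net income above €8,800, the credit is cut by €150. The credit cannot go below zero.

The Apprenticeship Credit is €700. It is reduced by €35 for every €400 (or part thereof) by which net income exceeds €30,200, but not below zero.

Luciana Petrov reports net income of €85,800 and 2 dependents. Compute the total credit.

€20,180

Working Family Credit: base = 2 × €5,625 = €11,250. €85,800 is below the €103,900 cutoff, so the full €11,250 applies.
Property Tax Rebate: €85,800 is at or below the €101,700 threshold, so the full €8,220 applies.
Earned Income Credit: income exceeds €8,800 by €77,000, which is 16 full-or-partial €5,000 increments; reduction = 16 × €150 = €2,400, leaving €710.
Apprenticeship Credit: income exceeds €30,200 by €55,600 → 139 increments × €35 = €4,865 ≥ base, so the credit is €0.
Total: €11,250 + €8,220 + €710 + €0 = €20,180.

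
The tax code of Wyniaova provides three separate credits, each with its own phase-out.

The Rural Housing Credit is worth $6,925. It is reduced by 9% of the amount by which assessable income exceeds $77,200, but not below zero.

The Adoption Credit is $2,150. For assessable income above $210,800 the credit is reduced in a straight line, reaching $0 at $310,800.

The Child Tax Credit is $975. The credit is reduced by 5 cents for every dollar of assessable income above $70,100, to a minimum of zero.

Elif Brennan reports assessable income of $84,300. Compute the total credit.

$8,701

Rural Housing Credit: 9% of the $7,100 excess over $77,200 is $639; credit = $6,925 − $639 = $6,286.
Adoption Credit: $84,300 is at or below the $210,800 threshold, so the full $2,150 applies.
Child Tax Credit: 5% of the $14,200 excess over $70,100 is $710; credit = $975 − $710 = $265.
Total: $6,286 + $2,150 + $265 = $8,701.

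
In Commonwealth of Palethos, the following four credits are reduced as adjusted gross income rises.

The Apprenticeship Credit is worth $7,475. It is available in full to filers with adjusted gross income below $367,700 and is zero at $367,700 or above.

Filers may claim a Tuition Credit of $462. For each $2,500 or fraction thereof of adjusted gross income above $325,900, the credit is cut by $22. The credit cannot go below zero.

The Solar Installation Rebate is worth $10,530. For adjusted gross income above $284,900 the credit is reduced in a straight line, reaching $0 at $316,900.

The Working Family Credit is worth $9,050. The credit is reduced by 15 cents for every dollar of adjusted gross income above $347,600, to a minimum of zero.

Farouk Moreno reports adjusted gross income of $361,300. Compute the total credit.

$14,602

Apprenticeship Credit: $361,300 is below the $367,700 cutoff, so the full $7,475 applies.
Tuition Credit: income exceeds $325,900 by $35,400, which is 15 full-or-partial $2,500 increments; reduction = 15 × $22 = $330, leaving $132.
Solar Installation Rebate: $361,300 is at or above $316,900, so the credit is $0.
Working Family Credit: 15% of the $13,700 excess over $347,600 is $2,055; credit = $9,050 − $2,055 = $6,995.
Total: $7,475 + $132 + $0 + $6,995 = $14,602.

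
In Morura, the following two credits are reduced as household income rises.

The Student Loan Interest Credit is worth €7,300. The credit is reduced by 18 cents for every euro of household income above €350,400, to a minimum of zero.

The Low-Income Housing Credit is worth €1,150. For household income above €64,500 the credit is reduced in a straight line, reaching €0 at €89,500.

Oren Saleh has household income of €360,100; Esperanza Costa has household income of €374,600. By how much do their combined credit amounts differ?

Oren (€360,100): Student Loan Interest Credit: 18% of the €9,700 excess over €350,400 is €1,746; credit = €7,300 − €1,746 = €5,554. Low-Income Housing Credit: €360,100 is at or above €89,500, so the credit is €0. total €5,554 + €0 = €5,554
Esperanza (€374,600): Student Loan Interest Credit: 18% of the €24,200 excess over €350,400 is €4,356; credit = €7,300 − €4,356 = €2,944. Low-Income Housing Credit: €374,600 is at or above €89,500, so the credit is €0. total €2,944 + €0 = €2,944
Difference: |€5,554 − €2,944| = €2,610.

€2,610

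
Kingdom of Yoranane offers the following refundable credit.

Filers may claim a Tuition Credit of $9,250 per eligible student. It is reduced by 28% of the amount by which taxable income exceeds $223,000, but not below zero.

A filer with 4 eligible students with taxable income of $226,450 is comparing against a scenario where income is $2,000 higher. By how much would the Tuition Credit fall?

$560

At $226,450 — base = 4 × $9,250 = $37,000. 28% of the $3,450 excess over $223,000 is $966; credit = $37,000 − $966 = $36,034.
At $228,450 — base = 4 × $9,250 = $37,000. 28% of the $5,450 excess over $223,000 is $1,526; credit = $37,000 − $1,526 = $35,474.
Lost: $36,034 − $35,474 = $560.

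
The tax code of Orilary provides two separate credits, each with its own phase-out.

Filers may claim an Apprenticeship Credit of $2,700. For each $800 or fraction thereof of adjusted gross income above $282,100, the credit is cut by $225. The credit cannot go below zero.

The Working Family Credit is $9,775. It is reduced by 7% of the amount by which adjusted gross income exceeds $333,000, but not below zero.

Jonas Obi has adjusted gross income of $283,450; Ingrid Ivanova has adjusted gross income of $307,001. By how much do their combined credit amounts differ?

$2,250

Jonas ($283,450): Apprenticeship Credit: income exceeds $282,100 by $1,350, which is 2 full-or-partial $800 increments; reduction = 2 × $225 = $450, leaving $2,250. Working Family Credit: $283,450 is at or below the $333,000 threshold, so the full $9,775 applies. total $2,250 + $9,775 = $12,025
Ingrid ($307,001): Apprenticeship Credit: income exceeds $282,100 by $24,901 → 32 increments × $225 = $7,200 ≥ base, so the credit is $0. Working Family Credit: $307,001 is at or below the $333,000 threshold, so the full $9,775 applies. total $0 + $9,775 = $9,775
Difference: |$12,025 − $9,775| = $2,250.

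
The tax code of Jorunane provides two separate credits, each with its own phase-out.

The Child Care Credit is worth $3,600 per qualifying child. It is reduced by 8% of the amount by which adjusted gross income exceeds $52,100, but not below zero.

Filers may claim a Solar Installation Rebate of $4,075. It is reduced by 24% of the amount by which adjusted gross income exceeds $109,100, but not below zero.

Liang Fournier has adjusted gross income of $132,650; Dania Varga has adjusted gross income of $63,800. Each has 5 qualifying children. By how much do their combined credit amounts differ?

Liang ($132,650): Child Care Credit: base = 5 × $3,600 = $18,000. 8% of the $80,550 excess over $52,100 is $6,444; credit = $18,000 − $6,444 = $11,556. Solar Installation Rebate: 24% of the $23,550 excess over $109,100 is $5,652 ≥ base, so the credit is $0. total $11,556 + $0 = $11,556
Dania ($63,800): Child Care Credit: base = 5 × $3,600 = $18,000. 8% of the $11,700 excess over $52,100 is $936; credit = $18,000 − $936 = $17,064. Solar Installation Rebate: $63,800 is at or below the $109,100 threshold, so the full $4,075 applies. total $17,064 + $4,075 = $21,139
Difference: |$11,556 − $21,139| = $9,583.

$9,583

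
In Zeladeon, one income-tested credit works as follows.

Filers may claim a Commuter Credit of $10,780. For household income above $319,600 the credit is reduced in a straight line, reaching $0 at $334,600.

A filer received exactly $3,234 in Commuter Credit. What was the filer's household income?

$3,234 is 3,234/10,780 of the full $10,780, so 7,546/10,780 of the $15,000 range has been used: income = $319,600 + $15,000 × 7,546/10,780 = $330,100.

$330,100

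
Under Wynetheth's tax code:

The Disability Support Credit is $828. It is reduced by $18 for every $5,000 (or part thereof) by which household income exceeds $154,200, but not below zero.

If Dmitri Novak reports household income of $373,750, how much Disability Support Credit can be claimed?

$36

Disability Support Credit: income exceeds $154,200 by $219,550, which is 44 full-or-partial $5,000 increments; reduction = 44 × $18 = $792, leaving $36.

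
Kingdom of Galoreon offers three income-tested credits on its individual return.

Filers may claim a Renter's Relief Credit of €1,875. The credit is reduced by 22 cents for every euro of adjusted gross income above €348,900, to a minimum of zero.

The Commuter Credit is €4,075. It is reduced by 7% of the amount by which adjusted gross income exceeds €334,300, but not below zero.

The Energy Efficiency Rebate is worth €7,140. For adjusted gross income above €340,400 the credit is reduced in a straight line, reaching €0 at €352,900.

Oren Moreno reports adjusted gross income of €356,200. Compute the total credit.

Renter's Relief Credit: 22% of the €7,300 excess over €348,900 is €1,606; credit = €1,875 − €1,606 = €269.
Commuter Credit: 7% of the €21,900 excess over €334,300 is €1,533; credit = €4,075 − €1,533 = €2,542.
Energy Efficiency Rebate: €356,200 is at or above €352,900, so the credit is €0.
Total: €269 + €2,542 + €0 = €2,811.

€2,811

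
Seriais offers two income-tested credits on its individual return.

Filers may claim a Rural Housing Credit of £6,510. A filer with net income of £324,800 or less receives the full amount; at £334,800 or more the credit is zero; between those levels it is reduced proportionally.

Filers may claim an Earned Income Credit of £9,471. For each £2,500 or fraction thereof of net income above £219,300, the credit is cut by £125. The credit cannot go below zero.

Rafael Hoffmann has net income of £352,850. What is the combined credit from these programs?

Rural Housing Credit: £352,850 is at or above £334,800, so the credit is £0.
Earned Income Credit: income exceeds £219,300 by £133,550, which is 54 full-or-partial £2,500 increments; reduction = 54 × £125 = £6,750, leaving £2,721.
Total: £0 + £2,721 = £2,721.

£2,721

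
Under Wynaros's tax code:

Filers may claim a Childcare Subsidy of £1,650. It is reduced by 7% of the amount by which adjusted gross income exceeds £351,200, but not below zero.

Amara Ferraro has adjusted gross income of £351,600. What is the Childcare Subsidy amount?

£1,622

Childcare Subsidy: 7% of the £400 excess over £351,200 is £28; credit = £1,650 − £28 = £1,622.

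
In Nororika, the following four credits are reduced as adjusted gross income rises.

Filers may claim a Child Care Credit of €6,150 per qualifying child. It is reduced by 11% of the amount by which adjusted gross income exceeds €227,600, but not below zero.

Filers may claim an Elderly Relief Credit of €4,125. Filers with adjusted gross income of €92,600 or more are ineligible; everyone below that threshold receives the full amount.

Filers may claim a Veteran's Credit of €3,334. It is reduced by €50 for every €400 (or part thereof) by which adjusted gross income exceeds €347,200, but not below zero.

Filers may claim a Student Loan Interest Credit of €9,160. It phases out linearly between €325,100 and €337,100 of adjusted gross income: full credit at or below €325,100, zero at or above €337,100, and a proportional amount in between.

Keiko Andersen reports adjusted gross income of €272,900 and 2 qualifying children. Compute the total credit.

€19,811

Child Care Credit: base = 2 × €6,150 = €12,300. 11% of the €45,300 excess over €227,600 is €4,983; credit = €12,300 − €4,983 = €7,317.
Elderly Relief Credit: €272,900 meets or exceeds the €92,600 cutoff, so the credit is €0.
Veteran's Credit: €272,900 is at or below the €347,200 threshold, so the full €3,334 applies.
Student Loan Interest Credit: €272,900 is at or below the €325,100 threshold, so the full €9,160 applies.
Total: €7,317 + €0 + €3,334 + €9,160 = €19,811.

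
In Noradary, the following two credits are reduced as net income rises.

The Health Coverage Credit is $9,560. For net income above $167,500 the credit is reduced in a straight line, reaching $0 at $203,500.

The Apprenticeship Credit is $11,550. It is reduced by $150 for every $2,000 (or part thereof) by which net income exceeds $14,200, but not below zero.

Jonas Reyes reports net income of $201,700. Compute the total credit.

$478

Health Coverage Credit: $201,700 is $34,200 into a $36,000 phase-out range, leaving 1,800/36,000 of the credit: $9,560 × 1,800/36,000 = $478.
Apprenticeship Credit: income exceeds $14,200 by $187,500 → 94 increments × $150 = $14,100 ≥ base, so the credit is $0.
Total: $478 + $0 = $478.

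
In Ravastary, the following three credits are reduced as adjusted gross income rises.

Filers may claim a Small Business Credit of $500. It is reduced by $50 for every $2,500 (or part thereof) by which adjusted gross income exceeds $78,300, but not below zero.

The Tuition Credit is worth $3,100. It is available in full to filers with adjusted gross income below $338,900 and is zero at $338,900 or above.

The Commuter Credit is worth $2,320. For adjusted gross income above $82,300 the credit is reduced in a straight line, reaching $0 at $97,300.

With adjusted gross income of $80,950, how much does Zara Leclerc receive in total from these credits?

$5,820

Small Business Credit: income exceeds $78,300 by $2,650, which is 2 full-or-partial $2,500 increments; reduction = 2 × $50 = $100, leaving $400.
Tuition Credit: $80,950 is below the $338,900 cutoff, so the full $3,100 applies.
Commuter Credit: $80,950 is at or below the $82,300 threshold, so the full $2,320 applies.
Total: $400 + $3,100 + $2,320 = $5,820.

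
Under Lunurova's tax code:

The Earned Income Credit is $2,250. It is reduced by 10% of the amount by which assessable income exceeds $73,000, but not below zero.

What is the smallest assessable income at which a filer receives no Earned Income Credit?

The credit falls by 10% of each dollar above $73,000, so it reaches zero when the excess is $2,250 / 10% = $22,500: income = $73,000 + $22,500 = $95,500.

$95,500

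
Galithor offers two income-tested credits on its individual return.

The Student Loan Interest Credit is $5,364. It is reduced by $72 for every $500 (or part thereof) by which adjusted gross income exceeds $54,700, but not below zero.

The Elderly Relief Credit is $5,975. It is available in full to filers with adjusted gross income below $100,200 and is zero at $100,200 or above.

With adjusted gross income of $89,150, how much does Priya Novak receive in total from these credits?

Student Loan Interest Credit: income exceeds $54,700 by $34,450, which is 69 full-or-partial $500 increments; reduction = 69 × $72 = $4,968, leaving $396.
Elderly Relief Credit: $89,150 is below the $100,200 cutoff, so the full $5,975 applies.
Total: $396 + $5,975 = $6,371.

$6,371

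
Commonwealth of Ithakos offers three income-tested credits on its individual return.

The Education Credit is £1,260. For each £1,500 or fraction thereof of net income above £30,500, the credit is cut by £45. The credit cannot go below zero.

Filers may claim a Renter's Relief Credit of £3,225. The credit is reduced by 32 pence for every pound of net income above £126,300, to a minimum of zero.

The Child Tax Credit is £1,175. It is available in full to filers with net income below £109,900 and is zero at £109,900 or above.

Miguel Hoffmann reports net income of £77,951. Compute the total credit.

£4,400

Education Credit: income exceeds £30,500 by £47,451 → 32 increments × £45 = £1,440 ≥ base, so the credit is £0.
Renter's Relief Credit: £77,951 is at or below the £126,300 threshold, so the full £3,225 applies.
Child Tax Credit: £77,951 is below the £109,900 cutoff, so the full £1,175 applies.
Total: £0 + £3,225 + £1,175 = £4,400.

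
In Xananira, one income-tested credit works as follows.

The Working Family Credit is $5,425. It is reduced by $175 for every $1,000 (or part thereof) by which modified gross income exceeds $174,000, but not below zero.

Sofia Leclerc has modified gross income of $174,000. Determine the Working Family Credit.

$5,425

Working Family Credit: $174,000 is at or below the $174,000 threshold, so the full $5,425 applies.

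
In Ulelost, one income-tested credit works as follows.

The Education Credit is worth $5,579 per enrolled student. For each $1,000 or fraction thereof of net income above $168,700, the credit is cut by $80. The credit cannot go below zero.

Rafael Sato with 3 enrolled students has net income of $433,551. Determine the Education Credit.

$0

Education Credit: base = 3 × $5,579 = $16,737. income exceeds $168,700 by $264,851 → 265 increments × $80 = $21,200 ≥ base, so the credit is $0.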